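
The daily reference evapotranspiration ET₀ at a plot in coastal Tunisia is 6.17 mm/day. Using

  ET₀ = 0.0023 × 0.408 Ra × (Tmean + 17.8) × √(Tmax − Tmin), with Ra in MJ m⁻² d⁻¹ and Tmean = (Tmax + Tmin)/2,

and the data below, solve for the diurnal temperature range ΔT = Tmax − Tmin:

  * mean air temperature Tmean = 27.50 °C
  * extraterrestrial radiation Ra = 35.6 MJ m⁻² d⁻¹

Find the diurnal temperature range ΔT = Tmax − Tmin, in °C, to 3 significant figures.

√ΔT = ET₀ / [0.0023 × 0.408 × Ra × (Tmean+17.8)] = 6.17 / (0.0023 × 14.5248 × 45.30) = 4.0771
ΔT = 4.0771² = 16.623 °C

16.6 °C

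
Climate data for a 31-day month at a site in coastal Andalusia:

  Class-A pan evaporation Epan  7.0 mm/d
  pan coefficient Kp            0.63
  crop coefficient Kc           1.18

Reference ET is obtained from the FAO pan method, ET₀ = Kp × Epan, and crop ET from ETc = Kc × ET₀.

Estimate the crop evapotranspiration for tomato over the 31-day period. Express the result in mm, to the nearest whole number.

161 mm

ET₀ = 0.63 × 7.0 = 4.4100 mm/d
ETc = Kc × ET₀ = 1.18 × 4.4100 = 5.2038 mm/d
Over 31 days: 5.2038 × 31 = 161.318 mm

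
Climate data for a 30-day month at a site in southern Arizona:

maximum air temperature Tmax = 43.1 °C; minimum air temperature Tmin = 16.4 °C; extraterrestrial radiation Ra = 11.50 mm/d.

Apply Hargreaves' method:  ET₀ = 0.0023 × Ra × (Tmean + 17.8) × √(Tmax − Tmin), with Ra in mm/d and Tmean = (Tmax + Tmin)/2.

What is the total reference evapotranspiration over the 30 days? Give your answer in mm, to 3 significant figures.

Tmean = (43.1 + 16.4)/2 = 29.75 °C
ET₀ = 0.0023 × 11.50 × (29.75 + 17.8) × √26.7 = 0.0023 × 11.50 × 47.55 × 5.1672 = 6.4988 mm/d
Over 30 days: 6.4988 × 30 = 194.964 mm

195 mm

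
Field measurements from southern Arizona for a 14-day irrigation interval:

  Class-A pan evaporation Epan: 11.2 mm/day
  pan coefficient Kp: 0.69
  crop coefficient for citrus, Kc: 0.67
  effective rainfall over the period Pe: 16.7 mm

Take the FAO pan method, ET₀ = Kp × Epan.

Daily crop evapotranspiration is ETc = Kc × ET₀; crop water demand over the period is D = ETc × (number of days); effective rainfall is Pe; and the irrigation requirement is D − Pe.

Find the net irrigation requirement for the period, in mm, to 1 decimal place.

ET₀ = 0.69 × 11.2 = 7.7280 mm/d
ETc = Kc × ET₀ = 0.67 × 7.7280 = 5.1778 mm/d
Crop demand D = ETc × 14 d = 5.1778 × 14 = 72.489 mm
D − Pe = 72.489 − 16.7 = 55.789 mm

55.8 mm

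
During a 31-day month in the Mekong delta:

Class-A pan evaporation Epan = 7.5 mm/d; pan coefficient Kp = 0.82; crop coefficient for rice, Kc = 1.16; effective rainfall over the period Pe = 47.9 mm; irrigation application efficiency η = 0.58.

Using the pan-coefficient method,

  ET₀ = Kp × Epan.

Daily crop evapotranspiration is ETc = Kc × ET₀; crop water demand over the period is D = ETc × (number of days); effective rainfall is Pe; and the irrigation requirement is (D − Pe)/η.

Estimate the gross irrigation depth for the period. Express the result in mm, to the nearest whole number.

ET₀ = 0.82 × 7.5 = 6.1500 mm/d
ETc = Kc × ET₀ = 1.16 × 6.1500 = 7.1340 mm/d
Crop demand D = ETc × 31 d = 7.1340 × 31 = 221.154 mm
D − Pe = 221.154 − 47.9 = 173.254 mm
Gross irrigation = 173.254 / 0.58 = 298.714 mm

299 mm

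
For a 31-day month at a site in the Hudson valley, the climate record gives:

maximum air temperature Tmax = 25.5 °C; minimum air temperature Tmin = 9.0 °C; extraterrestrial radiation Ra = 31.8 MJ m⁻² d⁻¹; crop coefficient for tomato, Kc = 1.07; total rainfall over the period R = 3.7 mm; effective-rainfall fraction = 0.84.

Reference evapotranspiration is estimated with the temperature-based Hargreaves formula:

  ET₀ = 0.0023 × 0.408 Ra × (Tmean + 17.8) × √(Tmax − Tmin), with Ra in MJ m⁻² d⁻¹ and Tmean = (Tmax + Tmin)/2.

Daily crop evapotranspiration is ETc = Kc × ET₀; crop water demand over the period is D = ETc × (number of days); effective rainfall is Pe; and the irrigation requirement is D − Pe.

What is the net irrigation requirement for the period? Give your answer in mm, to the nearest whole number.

138 mm

Tmean = (25.5 + 9.0)/2 = 17.25 °C
0.408 Ra = 0.408 × 31.8 = 12.9744 mm/d equivalent
ET₀ = 0.0023 × 12.9744 × (17.25 + 17.8) × √16.5 = 0.0023 × 12.9744 × 35.05 × 4.0620 = 4.2486 mm/d
ETc = Kc × ET₀ = 1.07 × 4.2486 = 4.5460 mm/d
Crop demand D = ETc × 31 d = 4.5460 × 31 = 140.926 mm
Pe = 0.84 × 3.7 = 3.108 mm
D − Pe = 140.926 − 3.108 = 137.818 mm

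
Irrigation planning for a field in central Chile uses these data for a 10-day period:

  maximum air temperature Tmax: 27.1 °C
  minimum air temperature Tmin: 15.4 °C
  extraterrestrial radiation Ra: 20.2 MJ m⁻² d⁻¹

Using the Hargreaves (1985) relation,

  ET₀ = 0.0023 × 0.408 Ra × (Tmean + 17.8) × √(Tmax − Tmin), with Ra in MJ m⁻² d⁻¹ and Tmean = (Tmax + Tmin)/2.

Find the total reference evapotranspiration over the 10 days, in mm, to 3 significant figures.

Tmean = (27.1 + 15.4)/2 = 21.25 °C
0.408 Ra = 0.408 × 20.2 = 8.2416 mm/d equivalent
ET₀ = 0.0023 × 8.2416 × (21.25 + 17.8) × √11.7 = 0.0023 × 8.2416 × 39.05 × 3.4205 = 2.5319 mm/d
Over 10 days: 2.5319 × 10 = 25.319 mm

25.3 mm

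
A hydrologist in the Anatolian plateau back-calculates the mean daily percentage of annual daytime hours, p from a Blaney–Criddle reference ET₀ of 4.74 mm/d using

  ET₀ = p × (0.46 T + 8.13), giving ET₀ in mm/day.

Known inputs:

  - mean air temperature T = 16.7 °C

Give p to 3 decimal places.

0.300

p = ET₀ / (0.46 T + 8.13) = 4.74 / (0.46 × 16.7 + 8.13) = 4.74 / 15.812 = 0.2998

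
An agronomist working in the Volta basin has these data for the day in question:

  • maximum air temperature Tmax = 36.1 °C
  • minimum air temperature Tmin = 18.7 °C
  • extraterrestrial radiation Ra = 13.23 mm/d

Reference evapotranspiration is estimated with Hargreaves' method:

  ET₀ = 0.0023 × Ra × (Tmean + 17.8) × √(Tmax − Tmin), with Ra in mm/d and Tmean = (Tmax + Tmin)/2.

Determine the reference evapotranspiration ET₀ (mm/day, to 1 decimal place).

5.7 mm/day

Tmean = (36.1 + 18.7)/2 = 27.40 °C
ET₀ = 0.0023 × 13.23 × (27.40 + 17.8) × √17.4 = 0.0023 × 13.23 × 45.20 × 4.1713 = 5.7372 mm/d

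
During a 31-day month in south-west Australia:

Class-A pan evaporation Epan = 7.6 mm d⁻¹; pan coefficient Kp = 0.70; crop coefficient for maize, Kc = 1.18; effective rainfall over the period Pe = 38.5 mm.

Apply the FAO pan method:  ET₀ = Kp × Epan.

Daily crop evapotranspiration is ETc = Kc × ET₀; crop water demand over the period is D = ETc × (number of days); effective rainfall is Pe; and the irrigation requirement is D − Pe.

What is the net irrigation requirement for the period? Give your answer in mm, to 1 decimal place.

ET₀ = 0.70 × 7.6 = 5.3200 mm/d
ETc = Kc × ET₀ = 1.18 × 5.3200 = 6.2776 mm/d
Crop demand D = ETc × 31 d = 6.2776 × 31 = 194.606 mm
D − Pe = 194.606 − 38.5 = 156.106 mm

156.1 mm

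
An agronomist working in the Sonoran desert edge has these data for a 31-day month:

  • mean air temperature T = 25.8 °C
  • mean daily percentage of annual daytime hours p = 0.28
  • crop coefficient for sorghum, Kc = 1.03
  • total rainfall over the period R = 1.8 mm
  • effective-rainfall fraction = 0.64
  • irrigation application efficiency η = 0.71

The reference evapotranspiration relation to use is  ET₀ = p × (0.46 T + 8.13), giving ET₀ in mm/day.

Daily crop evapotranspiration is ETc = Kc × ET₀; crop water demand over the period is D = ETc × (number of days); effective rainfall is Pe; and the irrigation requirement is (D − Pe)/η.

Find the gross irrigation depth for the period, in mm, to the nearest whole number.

250 mm

ET₀ = 0.28 × (0.46 × 25.8 + 8.13) = 0.28 × 19.998 = 5.5994 mm/d
ETc = Kc × ET₀ = 1.03 × 5.5994 = 5.7674 mm/d
Crop demand D = ETc × 31 d = 5.7674 × 31 = 178.789 mm
Pe = 0.64 × 1.8 = 1.152 mm
D − Pe = 178.789 − 1.152 = 177.637 mm
Gross irrigation = 177.637 / 0.71 = 250.193 mm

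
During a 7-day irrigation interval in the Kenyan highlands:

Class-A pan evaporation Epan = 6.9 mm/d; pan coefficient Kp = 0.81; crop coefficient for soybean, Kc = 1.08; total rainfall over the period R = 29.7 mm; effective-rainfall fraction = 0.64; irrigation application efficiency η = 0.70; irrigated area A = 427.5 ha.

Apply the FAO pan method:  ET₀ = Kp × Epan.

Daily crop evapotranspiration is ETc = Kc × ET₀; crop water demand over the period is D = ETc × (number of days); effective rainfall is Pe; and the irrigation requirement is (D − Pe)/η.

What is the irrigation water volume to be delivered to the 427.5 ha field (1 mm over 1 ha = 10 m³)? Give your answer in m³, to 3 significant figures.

142000 m³

ET₀ = 0.81 × 6.9 = 5.5890 mm/d
ETc = Kc × ET₀ = 1.08 × 5.5890 = 6.0361 mm/d
Crop demand D = ETc × 7 d = 6.0361 × 7 = 42.253 mm
Pe = 0.64 × 29.7 = 19.008 mm
D − Pe = 42.253 − 19.008 = 23.245 mm
Gross irrigation = 23.245 / 0.70 = 33.207 mm
Volume = 33.207 mm × 427.5 ha × 10 = 141959.9 m³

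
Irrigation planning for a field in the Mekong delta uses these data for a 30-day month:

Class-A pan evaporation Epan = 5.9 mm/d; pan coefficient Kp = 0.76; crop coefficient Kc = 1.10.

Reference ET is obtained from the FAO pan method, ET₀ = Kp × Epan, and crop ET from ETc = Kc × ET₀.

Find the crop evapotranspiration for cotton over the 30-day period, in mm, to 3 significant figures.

148 mm

ET₀ = 0.76 × 5.9 = 4.4840 mm/d
ETc = Kc × ET₀ = 1.10 × 4.4840 = 4.9324 mm/d
Over 30 days: 4.9324 × 30 = 147.972 mm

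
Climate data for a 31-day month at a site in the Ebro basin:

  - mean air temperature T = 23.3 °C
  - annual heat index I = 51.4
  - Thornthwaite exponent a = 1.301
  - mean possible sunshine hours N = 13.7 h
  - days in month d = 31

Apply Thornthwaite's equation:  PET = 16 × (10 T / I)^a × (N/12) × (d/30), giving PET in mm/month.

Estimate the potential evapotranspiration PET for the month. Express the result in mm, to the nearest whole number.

10T/I = 10 × 23.3 / 51.4 = 4.5331
(10T/I)^a = 4.5331^1.301 = 7.1445
Uncorrected PET = 16 × 7.1445 = 114.312 mm
Correction = (N/12)(d/30) = (13.7/12)(31/30) = 1.1797
PET = 114.312 × 1.1797 = 134.854 mm/month

135 mm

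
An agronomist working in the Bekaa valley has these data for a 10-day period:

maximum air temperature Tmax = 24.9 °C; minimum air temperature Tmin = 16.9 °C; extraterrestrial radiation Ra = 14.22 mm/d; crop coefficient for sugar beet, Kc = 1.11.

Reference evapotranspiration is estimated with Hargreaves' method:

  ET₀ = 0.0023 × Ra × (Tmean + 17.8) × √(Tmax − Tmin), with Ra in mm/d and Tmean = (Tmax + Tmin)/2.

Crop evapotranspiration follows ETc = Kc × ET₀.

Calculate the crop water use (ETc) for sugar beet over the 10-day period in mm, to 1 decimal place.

Tmean = (24.9 + 16.9)/2 = 20.90 °C
ET₀ = 0.0023 × 14.22 × (20.90 + 17.8) × √8.0 = 0.0023 × 14.22 × 38.70 × 2.8284 = 3.5800 mm/d
ETc = Kc × ET₀ = 1.11 × 3.5800 = 3.9738 mm/d
Over 10 days: 3.9738 × 10 = 39.738 mm

39.7 mm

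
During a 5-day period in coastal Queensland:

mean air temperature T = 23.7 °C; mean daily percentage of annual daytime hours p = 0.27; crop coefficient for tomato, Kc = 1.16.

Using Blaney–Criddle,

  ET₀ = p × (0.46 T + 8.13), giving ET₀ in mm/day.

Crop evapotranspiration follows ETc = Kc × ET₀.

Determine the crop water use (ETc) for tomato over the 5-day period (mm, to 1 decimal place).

29.8 mm

ET₀ = 0.27 × (0.46 × 23.7 + 8.13) = 0.27 × 19.032 = 5.1386 mm/d
ETc = Kc × ET₀ = 1.16 × 5.1386 = 5.9608 mm/d
Over 5 days: 5.9608 × 5 = 29.804 mm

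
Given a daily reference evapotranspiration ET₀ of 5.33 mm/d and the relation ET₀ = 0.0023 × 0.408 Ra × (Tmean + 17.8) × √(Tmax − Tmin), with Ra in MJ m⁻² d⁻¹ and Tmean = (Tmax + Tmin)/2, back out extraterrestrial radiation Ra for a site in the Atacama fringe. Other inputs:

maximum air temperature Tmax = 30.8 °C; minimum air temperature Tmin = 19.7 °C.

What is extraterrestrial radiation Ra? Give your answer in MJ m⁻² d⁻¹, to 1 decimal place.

Tmean = (30.8+19.7)/2 = 25.25 °C; ΔT = 11.1
Ra = ET₀ / [0.0023 × 0.408 × (Tmean+17.8) × √ΔT]
   = 5.33 / (0.0023 × 0.408 × 43.05 × 3.3317) = 39.600 MJ m⁻² d⁻¹

39.6 MJ m⁻² d⁻¹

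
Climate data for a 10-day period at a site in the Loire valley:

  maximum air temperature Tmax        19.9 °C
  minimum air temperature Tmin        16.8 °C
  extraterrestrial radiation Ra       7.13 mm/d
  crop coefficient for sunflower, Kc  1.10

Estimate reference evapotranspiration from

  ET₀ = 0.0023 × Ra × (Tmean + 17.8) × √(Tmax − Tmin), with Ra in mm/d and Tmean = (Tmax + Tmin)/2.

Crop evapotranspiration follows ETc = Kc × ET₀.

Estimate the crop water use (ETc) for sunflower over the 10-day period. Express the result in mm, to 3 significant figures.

Tmean = (19.9 + 16.8)/2 = 18.35 °C
ET₀ = 0.0023 × 7.13 × (18.35 + 17.8) × √3.1 = 0.0023 × 7.13 × 36.15 × 1.7607 = 1.0438 mm/d
ETc = Kc × ET₀ = 1.10 × 1.0438 = 1.1482 mm/d
Over 10 days: 1.1482 × 10 = 11.482 mm

11.5 mm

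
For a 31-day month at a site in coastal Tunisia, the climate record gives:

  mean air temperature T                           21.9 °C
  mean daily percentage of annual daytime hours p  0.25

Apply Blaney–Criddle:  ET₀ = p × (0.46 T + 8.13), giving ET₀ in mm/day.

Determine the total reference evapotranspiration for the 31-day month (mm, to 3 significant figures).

ET₀ = 0.25 × (0.46 × 21.9 + 8.13) = 0.25 × 18.204 = 4.5510 mm/d
Monthly total = 4.5510 × 31 = 141.081 mm

141 mm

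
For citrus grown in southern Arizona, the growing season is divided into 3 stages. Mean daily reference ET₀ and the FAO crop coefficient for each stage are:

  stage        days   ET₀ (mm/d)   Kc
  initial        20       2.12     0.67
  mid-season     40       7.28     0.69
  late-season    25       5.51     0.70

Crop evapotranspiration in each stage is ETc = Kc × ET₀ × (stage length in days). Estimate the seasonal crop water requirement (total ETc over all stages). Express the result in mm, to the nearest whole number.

initial: 0.67 × 2.12 × 20 = 28.41 mm
mid-season: 0.69 × 7.28 × 40 = 200.93 mm
late-season: 0.70 × 5.51 × 25 = 96.43 mm
Seasonal total = 325.77 mm

326 mm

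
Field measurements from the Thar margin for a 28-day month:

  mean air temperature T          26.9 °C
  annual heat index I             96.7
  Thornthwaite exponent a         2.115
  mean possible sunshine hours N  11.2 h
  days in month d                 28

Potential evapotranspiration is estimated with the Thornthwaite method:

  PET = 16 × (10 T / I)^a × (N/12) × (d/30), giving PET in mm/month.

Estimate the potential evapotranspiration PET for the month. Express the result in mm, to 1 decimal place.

10T/I = 10 × 26.9 / 96.7 = 2.7818
(10T/I)^a = 2.7818^2.115 = 8.7046
Uncorrected PET = 16 × 8.7046 = 139.274 mm
Correction = (N/12)(d/30) = (11.2/12)(28/30) = 0.8711
PET = 139.274 × 0.8711 = 121.322 mm/month

121.3 mm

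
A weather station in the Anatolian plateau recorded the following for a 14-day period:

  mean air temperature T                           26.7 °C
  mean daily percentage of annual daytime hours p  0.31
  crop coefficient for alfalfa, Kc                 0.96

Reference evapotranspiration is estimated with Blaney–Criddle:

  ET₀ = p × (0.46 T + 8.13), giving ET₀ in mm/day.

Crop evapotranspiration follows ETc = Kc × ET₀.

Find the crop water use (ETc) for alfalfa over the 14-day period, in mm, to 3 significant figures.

ET₀ = 0.31 × (0.46 × 26.7 + 8.13) = 0.31 × 20.412 = 6.3277 mm/d
ETc = Kc × ET₀ = 0.96 × 6.3277 = 6.0746 mm/d
Over 14 days: 6.0746 × 14 = 85.044 mm

85.0 mm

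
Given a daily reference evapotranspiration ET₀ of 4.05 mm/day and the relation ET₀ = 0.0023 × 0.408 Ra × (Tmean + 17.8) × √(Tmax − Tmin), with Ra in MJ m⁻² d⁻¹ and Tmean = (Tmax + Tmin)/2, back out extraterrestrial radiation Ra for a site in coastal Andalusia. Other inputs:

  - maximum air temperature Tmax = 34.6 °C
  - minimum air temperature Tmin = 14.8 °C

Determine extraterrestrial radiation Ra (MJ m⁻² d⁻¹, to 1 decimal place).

Tmean = (34.6+14.8)/2 = 24.70 °C; ΔT = 19.8
Ra = ET₀ / [0.0023 × 0.408 × (Tmean+17.8) × √ΔT]
   = 4.05 / (0.0023 × 0.408 × 42.50 × 4.4497) = 22.822 MJ m⁻² d⁻¹

22.8 MJ m⁻² d⁻¹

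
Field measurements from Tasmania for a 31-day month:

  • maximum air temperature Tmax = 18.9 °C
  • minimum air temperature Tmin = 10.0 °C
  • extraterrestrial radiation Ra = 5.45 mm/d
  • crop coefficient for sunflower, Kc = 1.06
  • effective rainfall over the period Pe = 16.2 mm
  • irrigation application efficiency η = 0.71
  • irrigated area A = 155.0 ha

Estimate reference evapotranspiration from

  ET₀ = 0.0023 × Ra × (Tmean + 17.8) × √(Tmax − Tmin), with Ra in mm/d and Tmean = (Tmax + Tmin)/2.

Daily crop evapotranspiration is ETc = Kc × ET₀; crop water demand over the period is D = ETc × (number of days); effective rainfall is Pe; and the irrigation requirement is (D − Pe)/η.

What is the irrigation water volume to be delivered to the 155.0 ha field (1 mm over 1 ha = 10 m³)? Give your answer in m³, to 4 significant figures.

51150 m³

Tmean = (18.9 + 10.0)/2 = 14.45 °C
ET₀ = 0.0023 × 5.45 × (14.45 + 17.8) × √8.9 = 0.0023 × 5.45 × 32.25 × 2.9833 = 1.2060 mm/d
ETc = Kc × ET₀ = 1.06 × 1.2060 = 1.2784 mm/d
Crop demand D = ETc × 31 d = 1.2784 × 31 = 39.630 mm
D − Pe = 39.630 − 16.2 = 23.430 mm
Gross irrigation = 23.430 / 0.71 = 33.000 mm
Volume = 33.000 mm × 155.0 ha × 10 = 51150.0 m³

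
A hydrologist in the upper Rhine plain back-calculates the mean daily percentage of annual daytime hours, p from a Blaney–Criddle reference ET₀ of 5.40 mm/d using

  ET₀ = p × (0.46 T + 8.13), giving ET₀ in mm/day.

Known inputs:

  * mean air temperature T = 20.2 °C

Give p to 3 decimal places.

0.310

p = ET₀ / (0.46 T + 8.13) = 5.40 / (0.46 × 20.2 + 8.13) = 5.40 / 17.422 = 0.3100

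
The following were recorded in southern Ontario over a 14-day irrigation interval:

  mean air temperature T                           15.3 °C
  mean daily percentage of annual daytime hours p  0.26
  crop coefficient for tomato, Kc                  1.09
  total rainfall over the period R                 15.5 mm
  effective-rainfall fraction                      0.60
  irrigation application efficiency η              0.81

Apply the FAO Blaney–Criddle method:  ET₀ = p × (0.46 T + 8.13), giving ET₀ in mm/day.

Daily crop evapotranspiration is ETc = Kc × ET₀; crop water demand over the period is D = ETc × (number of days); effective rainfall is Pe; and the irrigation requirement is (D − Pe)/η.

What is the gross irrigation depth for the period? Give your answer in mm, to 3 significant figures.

62.8 mm

ET₀ = 0.26 × (0.46 × 15.3 + 8.13) = 0.26 × 15.168 = 3.9437 mm/d
ETc = Kc × ET₀ = 1.09 × 3.9437 = 4.2986 mm/d
Crop demand D = ETc × 14 d = 4.2986 × 14 = 60.180 mm
Pe = 0.60 × 15.5 = 9.300 mm
D − Pe = 60.180 − 9.300 = 50.880 mm
Gross irrigation = 50.880 / 0.81 = 62.815 mm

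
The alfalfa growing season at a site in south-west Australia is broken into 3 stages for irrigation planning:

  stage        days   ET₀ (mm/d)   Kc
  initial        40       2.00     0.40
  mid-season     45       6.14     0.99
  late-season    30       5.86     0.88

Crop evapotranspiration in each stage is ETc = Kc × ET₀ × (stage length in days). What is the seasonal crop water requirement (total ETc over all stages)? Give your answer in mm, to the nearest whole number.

initial: 0.40 × 2.00 × 40 = 32.00 mm
mid-season: 0.99 × 6.14 × 45 = 273.54 mm
late-season: 0.88 × 5.86 × 30 = 154.70 mm
Seasonal total = 460.24 mm

460 mm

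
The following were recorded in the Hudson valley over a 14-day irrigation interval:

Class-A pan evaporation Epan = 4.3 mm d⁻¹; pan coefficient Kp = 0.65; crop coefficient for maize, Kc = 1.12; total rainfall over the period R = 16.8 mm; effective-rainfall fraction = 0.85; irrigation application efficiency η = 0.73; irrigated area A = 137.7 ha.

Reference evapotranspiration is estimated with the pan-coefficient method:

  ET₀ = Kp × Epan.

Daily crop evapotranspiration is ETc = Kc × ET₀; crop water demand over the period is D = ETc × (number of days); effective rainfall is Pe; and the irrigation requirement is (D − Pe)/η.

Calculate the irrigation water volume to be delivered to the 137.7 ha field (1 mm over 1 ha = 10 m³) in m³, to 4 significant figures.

55730 m³

ET₀ = 0.65 × 4.3 = 2.7950 mm/d
ETc = Kc × ET₀ = 1.12 × 2.7950 = 3.1304 mm/d
Crop demand D = ETc × 14 d = 3.1304 × 14 = 43.826 mm
Pe = 0.85 × 16.8 = 14.280 mm
D − Pe = 43.826 − 14.280 = 29.546 mm
Gross irrigation = 29.546 / 0.73 = 40.474 mm
Volume = 40.474 mm × 137.7 ha × 10 = 55732.7 m³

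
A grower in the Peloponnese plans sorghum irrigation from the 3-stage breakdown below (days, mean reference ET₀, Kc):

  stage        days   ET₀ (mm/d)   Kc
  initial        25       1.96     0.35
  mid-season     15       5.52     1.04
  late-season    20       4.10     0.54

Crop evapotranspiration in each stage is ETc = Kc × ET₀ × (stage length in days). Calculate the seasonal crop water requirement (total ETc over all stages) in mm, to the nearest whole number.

initial: 0.35 × 1.96 × 25 = 17.15 mm
mid-season: 1.04 × 5.52 × 15 = 86.11 mm
late-season: 0.54 × 4.10 × 20 = 44.28 mm
Seasonal total = 147.54 mm

148 mm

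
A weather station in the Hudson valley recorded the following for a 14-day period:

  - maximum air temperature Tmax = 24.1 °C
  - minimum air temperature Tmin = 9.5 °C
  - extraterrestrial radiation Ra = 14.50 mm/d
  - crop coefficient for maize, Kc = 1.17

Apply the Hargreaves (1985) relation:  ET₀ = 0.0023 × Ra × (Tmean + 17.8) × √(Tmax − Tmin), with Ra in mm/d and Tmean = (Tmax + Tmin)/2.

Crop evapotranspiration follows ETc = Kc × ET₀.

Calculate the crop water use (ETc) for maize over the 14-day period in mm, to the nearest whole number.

72 mm

Tmean = (24.1 + 9.5)/2 = 16.80 °C
ET₀ = 0.0023 × 14.50 × (16.80 + 17.8) × √14.6 = 0.0023 × 14.50 × 34.60 × 3.8210 = 4.4091 mm/d
ETc = Kc × ET₀ = 1.17 × 4.4091 = 5.1586 mm/d
Over 14 days: 5.1586 × 14 = 72.220 mm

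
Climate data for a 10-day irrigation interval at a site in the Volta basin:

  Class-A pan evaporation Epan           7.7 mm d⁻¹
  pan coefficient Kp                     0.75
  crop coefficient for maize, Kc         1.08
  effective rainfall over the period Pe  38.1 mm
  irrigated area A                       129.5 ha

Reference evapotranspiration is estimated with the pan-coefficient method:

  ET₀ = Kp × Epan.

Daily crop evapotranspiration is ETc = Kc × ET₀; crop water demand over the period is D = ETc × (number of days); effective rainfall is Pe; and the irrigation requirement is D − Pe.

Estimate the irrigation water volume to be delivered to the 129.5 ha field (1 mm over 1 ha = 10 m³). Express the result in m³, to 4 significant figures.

ET₀ = 0.75 × 7.7 = 5.7750 mm/d
ETc = Kc × ET₀ = 1.08 × 5.7750 = 6.2370 mm/d
Crop demand D = ETc × 10 d = 6.2370 × 10 = 62.370 mm
D − Pe = 62.370 − 38.1 = 24.270 mm
Volume = 24.270 mm × 129.5 ha × 10 = 31429.7 m³

31430 m³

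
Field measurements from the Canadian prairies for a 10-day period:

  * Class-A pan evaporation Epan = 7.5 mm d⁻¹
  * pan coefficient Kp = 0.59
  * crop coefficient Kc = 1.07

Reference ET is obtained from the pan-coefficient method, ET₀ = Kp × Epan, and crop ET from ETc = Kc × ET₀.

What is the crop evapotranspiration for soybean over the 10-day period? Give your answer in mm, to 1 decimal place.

47.3 mm

ET₀ = 0.59 × 7.5 = 4.4250 mm/d
ETc = Kc × ET₀ = 1.07 × 4.4250 = 4.7348 mm/d
Over 10 days: 4.7348 × 10 = 47.348 mm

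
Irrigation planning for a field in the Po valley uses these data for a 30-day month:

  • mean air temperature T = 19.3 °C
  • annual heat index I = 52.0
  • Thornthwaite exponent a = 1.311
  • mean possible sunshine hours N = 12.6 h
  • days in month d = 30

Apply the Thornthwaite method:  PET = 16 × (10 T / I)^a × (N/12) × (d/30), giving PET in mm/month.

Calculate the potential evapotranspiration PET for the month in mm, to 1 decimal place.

10T/I = 10 × 19.3 / 52.0 = 3.7115
(10T/I)^a = 3.7115^1.311 = 5.5806
Uncorrected PET = 16 × 5.5806 = 89.290 mm
Correction = (N/12)(d/30) = (12.6/12)(30/30) = 1.0500
PET = 89.290 × 1.0500 = 93.755 mm/month

93.8 mm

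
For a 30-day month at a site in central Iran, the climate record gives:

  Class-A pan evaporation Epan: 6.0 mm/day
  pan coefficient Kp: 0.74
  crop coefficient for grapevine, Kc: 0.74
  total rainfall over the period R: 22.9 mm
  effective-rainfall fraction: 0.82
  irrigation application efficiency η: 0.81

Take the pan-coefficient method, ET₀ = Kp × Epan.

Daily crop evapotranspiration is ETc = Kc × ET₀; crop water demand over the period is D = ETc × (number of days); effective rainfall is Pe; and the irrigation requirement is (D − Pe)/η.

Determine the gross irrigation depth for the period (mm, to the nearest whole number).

99 mm

ET₀ = 0.74 × 6.0 = 4.4400 mm/d
ETc = Kc × ET₀ = 0.74 × 4.4400 = 3.2856 mm/d
Crop demand D = ETc × 30 d = 3.2856 × 30 = 98.568 mm
Pe = 0.82 × 22.9 = 18.778 mm
D − Pe = 98.568 − 18.778 = 79.790 mm
Gross irrigation = 79.790 / 0.81 = 98.506 mm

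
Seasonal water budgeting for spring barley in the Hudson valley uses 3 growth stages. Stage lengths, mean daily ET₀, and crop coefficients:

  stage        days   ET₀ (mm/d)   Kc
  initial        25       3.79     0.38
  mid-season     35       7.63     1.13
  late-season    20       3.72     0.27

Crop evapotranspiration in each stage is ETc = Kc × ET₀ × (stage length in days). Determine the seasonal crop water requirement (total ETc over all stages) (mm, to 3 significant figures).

initial: 0.38 × 3.79 × 25 = 36.01 mm
mid-season: 1.13 × 7.63 × 35 = 301.77 mm
late-season: 0.27 × 3.72 × 20 = 20.09 mm
Seasonal total = 357.87 mm

358 mm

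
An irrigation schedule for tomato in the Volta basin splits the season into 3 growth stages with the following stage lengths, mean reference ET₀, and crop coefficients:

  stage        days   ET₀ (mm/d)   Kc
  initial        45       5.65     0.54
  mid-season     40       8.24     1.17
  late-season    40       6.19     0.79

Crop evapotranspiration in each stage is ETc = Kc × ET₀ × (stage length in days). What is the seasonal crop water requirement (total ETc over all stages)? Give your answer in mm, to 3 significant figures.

initial: 0.54 × 5.65 × 45 = 137.30 mm
mid-season: 1.17 × 8.24 × 40 = 385.63 mm
late-season: 0.79 × 6.19 × 40 = 195.60 mm
Seasonal total = 718.53 mm

719 mm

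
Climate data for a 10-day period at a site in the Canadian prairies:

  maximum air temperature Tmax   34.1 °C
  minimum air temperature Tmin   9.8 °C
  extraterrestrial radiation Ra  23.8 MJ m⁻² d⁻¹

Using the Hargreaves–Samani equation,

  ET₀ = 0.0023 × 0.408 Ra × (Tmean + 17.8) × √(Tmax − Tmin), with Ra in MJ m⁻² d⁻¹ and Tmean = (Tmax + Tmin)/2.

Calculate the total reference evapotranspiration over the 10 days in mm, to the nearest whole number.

Tmean = (34.1 + 9.8)/2 = 21.95 °C
0.408 Ra = 0.408 × 23.8 = 9.7104 mm/d equivalent
ET₀ = 0.0023 × 9.7104 × (21.95 + 17.8) × √24.3 = 0.0023 × 9.7104 × 39.75 × 4.9295 = 4.3763 mm/d
Over 10 days: 4.3763 × 10 = 43.763 mm

44 mm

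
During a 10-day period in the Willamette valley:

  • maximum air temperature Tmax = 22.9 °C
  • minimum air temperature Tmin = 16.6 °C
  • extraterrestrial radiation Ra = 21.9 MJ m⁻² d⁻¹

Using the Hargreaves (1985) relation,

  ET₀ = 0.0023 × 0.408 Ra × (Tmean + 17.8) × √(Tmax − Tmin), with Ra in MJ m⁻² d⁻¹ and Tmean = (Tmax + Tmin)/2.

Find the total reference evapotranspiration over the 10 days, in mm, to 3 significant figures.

Tmean = (22.9 + 16.6)/2 = 19.75 °C
0.408 Ra = 0.408 × 21.9 = 8.9352 mm/d equivalent
ET₀ = 0.0023 × 8.9352 × (19.75 + 17.8) × √6.3 = 0.0023 × 8.9352 × 37.55 × 2.5100 = 1.9369 mm/d
Over 10 days: 1.9369 × 10 = 19.369 mm

19.4 mm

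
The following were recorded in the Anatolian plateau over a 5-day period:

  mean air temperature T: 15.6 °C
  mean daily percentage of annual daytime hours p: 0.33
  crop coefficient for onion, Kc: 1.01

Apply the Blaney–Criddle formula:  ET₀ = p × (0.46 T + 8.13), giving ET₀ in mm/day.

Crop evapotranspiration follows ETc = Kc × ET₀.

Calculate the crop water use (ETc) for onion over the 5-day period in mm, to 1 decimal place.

25.5 mm

ET₀ = 0.33 × (0.46 × 15.6 + 8.13) = 0.33 × 15.306 = 5.0510 mm/d
ETc = Kc × ET₀ = 1.01 × 5.0510 = 5.1015 mm/d
Over 5 days: 5.1015 × 5 = 25.508 mm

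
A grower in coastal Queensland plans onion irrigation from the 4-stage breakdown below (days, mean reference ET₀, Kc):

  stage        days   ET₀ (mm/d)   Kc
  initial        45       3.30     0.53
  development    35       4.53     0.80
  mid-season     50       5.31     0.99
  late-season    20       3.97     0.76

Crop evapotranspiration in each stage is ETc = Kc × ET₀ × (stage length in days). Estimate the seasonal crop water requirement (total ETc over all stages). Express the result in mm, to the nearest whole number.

initial: 0.53 × 3.30 × 45 = 78.71 mm
development: 0.80 × 4.53 × 35 = 126.84 mm
mid-season: 0.99 × 5.31 × 50 = 262.85 mm
late-season: 0.76 × 3.97 × 20 = 60.34 mm
Seasonal total = 528.74 mm

529 mm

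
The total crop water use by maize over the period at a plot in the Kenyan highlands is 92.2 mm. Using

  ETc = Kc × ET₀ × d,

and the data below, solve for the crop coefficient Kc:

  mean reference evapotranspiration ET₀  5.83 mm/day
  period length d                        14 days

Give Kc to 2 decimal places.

1.13

ETc = Kc × ET₀ × d  ⇒  Kc = ETc / (ET₀ × d)
Kc = 92.2 / (5.83 × 14) = 92.2 / 81.62 = 1.1296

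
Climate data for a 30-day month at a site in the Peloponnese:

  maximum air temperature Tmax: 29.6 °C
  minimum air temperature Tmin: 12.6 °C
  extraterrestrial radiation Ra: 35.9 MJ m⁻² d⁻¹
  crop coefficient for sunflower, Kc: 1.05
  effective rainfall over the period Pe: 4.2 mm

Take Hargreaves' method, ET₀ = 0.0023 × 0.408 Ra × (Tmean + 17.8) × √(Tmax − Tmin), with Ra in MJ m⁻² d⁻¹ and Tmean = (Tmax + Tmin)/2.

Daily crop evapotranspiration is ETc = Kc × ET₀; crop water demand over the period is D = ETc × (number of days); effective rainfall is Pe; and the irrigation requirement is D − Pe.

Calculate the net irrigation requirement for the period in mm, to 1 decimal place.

Tmean = (29.6 + 12.6)/2 = 21.10 °C
0.408 Ra = 0.408 × 35.9 = 14.6472 mm/d equivalent
ET₀ = 0.0023 × 14.6472 × (21.10 + 17.8) × √17.0 = 0.0023 × 14.6472 × 38.90 × 4.1231 = 5.4033 mm/d
ETc = Kc × ET₀ = 1.05 × 5.4033 = 5.6735 mm/d
Crop demand D = ETc × 30 d = 5.6735 × 30 = 170.205 mm
D − Pe = 170.205 − 4.2 = 166.005 mm

166.0 mm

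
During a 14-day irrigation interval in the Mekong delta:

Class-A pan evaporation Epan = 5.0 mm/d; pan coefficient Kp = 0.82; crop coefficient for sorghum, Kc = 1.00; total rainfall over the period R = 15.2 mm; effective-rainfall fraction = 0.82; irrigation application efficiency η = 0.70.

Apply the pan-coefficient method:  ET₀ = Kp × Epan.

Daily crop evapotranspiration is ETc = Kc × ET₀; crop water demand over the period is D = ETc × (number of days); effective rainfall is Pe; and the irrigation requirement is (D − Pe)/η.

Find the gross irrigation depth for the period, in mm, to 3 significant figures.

ET₀ = 0.82 × 5.0 = 4.1000 mm/d
ETc = Kc × ET₀ = 1.00 × 4.1000 = 4.1000 mm/d
Crop demand D = ETc × 14 d = 4.1000 × 14 = 57.400 mm
Pe = 0.82 × 15.2 = 12.464 mm
D − Pe = 57.400 − 12.464 = 44.936 mm
Gross irrigation = 44.936 / 0.70 = 64.194 mm

64.2 mm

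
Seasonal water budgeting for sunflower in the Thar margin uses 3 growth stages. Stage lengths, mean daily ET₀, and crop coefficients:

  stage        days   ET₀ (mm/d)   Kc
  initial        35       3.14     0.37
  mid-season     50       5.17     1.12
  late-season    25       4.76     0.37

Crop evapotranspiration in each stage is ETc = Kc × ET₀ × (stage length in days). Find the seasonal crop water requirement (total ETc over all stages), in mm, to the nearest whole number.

initial: 0.37 × 3.14 × 35 = 40.66 mm
mid-season: 1.12 × 5.17 × 50 = 289.52 mm
late-season: 0.37 × 4.76 × 25 = 44.03 mm
Seasonal total = 374.21 mm

374 mm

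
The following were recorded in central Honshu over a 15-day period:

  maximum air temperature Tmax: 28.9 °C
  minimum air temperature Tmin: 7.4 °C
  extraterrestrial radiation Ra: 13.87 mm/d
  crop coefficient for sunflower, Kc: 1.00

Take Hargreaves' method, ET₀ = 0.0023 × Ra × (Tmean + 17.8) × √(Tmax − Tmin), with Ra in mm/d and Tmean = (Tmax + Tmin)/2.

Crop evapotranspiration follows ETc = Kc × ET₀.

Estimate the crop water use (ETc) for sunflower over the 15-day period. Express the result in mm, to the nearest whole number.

80 mm

Tmean = (28.9 + 7.4)/2 = 18.15 °C
ET₀ = 0.0023 × 13.87 × (18.15 + 17.8) × √21.5 = 0.0023 × 13.87 × 35.95 × 4.6368 = 5.3177 mm/d
ETc = Kc × ET₀ = 1.00 × 5.3177 = 5.3177 mm/d
Over 15 days: 5.3177 × 15 = 79.766 mm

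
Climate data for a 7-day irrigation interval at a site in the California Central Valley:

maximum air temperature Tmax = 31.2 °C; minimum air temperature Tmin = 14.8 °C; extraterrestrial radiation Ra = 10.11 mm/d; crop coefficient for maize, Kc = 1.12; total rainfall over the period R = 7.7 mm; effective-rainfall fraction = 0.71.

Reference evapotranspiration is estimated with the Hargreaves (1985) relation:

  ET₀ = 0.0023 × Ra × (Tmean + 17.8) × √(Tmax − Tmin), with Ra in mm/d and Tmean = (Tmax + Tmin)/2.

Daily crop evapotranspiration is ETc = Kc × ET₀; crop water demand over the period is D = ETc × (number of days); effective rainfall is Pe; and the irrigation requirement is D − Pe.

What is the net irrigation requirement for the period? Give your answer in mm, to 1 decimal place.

Tmean = (31.2 + 14.8)/2 = 23.00 °C
ET₀ = 0.0023 × 10.11 × (23.00 + 17.8) × √16.4 = 0.0023 × 10.11 × 40.80 × 4.0497 = 3.8420 mm/d
ETc = Kc × ET₀ = 1.12 × 3.8420 = 4.3030 mm/d
Crop demand D = ETc × 7 d = 4.3030 × 7 = 30.121 mm
Pe = 0.71 × 7.7 = 5.467 mm
D − Pe = 30.121 − 5.467 = 24.654 mm

24.7 mm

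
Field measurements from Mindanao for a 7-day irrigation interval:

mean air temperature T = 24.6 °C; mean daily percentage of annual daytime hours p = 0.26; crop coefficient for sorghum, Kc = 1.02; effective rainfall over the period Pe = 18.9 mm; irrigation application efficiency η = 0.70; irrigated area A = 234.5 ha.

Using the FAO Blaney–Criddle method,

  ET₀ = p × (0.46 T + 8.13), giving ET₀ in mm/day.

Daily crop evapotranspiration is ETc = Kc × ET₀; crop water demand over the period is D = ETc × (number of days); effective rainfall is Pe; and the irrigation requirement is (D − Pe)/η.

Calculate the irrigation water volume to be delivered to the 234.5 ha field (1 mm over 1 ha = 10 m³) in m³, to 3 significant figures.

ET₀ = 0.26 × (0.46 × 24.6 + 8.13) = 0.26 × 19.446 = 5.0560 mm/d
ETc = Kc × ET₀ = 1.02 × 5.0560 = 5.1571 mm/d
Crop demand D = ETc × 7 d = 5.1571 × 7 = 36.100 mm
D − Pe = 36.100 − 18.9 = 17.200 mm
Gross irrigation = 17.200 / 0.70 = 24.571 mm
Volume = 24.571 mm × 234.5 ha × 10 = 57619.0 m³

57600 m³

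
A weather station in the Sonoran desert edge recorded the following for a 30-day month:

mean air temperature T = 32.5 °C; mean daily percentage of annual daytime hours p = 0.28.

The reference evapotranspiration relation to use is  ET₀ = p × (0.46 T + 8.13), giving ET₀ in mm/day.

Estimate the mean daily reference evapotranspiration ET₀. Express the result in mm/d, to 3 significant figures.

6.46 mm/d

ET₀ = 0.28 × (0.46 × 32.5 + 8.13) = 0.28 × 23.080 = 6.4624 mm/d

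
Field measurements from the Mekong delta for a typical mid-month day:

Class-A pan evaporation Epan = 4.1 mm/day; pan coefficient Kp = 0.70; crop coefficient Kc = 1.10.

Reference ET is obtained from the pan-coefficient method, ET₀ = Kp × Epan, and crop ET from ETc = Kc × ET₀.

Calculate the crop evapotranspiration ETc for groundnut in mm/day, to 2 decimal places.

ET₀ = 0.70 × 4.1 = 2.8700 mm/d
ETc = Kc × ET₀ = 1.10 × 2.8700 = 3.1570 mm/d

3.16 mm/day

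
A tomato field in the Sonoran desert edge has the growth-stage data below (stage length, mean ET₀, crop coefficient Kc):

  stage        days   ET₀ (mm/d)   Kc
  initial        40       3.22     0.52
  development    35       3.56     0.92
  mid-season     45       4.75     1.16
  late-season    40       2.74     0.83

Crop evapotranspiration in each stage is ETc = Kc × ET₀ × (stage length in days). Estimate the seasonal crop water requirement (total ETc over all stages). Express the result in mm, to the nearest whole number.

initial: 0.52 × 3.22 × 40 = 66.98 mm
development: 0.92 × 3.56 × 35 = 114.63 mm
mid-season: 1.16 × 4.75 × 45 = 247.95 mm
late-season: 0.83 × 2.74 × 40 = 90.97 mm
Seasonal total = 520.53 mm

521 mm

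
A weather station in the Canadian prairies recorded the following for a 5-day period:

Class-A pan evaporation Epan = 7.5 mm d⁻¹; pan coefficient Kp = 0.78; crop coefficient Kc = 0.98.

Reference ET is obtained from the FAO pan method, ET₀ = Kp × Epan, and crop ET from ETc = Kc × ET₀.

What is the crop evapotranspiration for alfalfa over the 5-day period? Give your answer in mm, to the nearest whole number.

29 mm

ET₀ = 0.78 × 7.5 = 5.8500 mm/d
ETc = Kc × ET₀ = 0.98 × 5.8500 = 5.7330 mm/d
Over 5 days: 5.7330 × 5 = 28.665 mm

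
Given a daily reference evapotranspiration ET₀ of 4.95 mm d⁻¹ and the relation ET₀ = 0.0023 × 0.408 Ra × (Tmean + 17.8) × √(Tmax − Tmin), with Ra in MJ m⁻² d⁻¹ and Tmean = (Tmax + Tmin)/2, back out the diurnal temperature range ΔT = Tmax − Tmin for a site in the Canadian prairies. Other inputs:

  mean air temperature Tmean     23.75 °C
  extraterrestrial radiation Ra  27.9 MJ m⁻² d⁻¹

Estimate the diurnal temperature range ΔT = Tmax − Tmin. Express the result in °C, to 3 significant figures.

20.7 °C

√ΔT = ET₀ / [0.0023 × 0.408 × Ra × (Tmean+17.8)] = 4.95 / (0.0023 × 11.3832 × 41.55) = 4.5503
ΔT = 4.5503² = 20.705 °C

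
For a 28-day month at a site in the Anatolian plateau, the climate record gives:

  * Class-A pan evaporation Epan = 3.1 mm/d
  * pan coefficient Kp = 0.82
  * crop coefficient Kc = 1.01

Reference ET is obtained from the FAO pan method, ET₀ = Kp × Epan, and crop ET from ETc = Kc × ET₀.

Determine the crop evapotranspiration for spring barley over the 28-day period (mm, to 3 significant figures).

ET₀ = 0.82 × 3.1 = 2.5420 mm/d
ETc = Kc × ET₀ = 1.01 × 2.5420 = 2.5674 mm/d
Over 28 days: 2.5674 × 28 = 71.887 mm

71.9 mm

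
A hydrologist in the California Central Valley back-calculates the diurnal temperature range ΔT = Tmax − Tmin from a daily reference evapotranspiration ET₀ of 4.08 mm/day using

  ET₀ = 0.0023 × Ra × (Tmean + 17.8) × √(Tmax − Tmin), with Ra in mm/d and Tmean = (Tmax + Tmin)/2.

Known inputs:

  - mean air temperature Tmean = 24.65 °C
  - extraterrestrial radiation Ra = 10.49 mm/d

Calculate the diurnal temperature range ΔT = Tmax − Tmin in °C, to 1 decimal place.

√ΔT = ET₀ / [0.0023 × Ra × (Tmean+17.8)] = 4.08 / (0.0023 × 10.49 × 42.45) = 3.9836
ΔT = 3.9836² = 15.869 °C

15.9 °C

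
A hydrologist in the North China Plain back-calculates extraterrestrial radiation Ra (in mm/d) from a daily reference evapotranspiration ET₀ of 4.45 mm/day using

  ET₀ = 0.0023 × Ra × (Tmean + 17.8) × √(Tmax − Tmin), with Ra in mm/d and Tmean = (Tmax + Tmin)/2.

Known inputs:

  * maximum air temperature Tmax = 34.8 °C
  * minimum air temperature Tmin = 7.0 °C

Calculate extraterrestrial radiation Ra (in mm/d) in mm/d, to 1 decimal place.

Tmean = 20.90 °C; √ΔT = 5.2726
Ra = ET₀ / [0.0023 × (Tmean+17.8) × √ΔT] = 4.45 / (0.0023 × 38.70 × 5.2726) = 9.482 mm/d

9.5 mm/d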